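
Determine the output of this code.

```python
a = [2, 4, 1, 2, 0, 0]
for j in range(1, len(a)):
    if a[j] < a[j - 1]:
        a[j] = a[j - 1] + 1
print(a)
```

[2, 4, 5, 6, 7, 8]

j=1: 4>=2, unchanged → [2, 4, 1, 2, 0, 0]
j=2: 1<4, a[2] = 4+1 = 5 → [2, 4, 5, 2, 0, 0]
j=3: 2<5, a[3] = 5+1 = 6 → [2, 4, 5, 6, 0, 0]
j=4: 0<6, a[4] = 6+1 = 7 → [2, 4, 5, 6, 7, 0]
j=5: 0<7, a[5] = 7+1 = 8 → [2, 4, 5, 6, 7, 8]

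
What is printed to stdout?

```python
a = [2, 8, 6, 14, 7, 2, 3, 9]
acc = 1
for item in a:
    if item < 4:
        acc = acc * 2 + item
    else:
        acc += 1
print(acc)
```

item=2: <4, acc = 1*2+2 = 4
item=8: not <4, acc = 4+1 = 5
item=6: not <4, acc = 5+1 = 6
item=14: not <4, acc = 6+1 = 7
item=7: not <4, acc = 7+1 = 8
item=2: <4, acc = 8*2+2 = 18
item=3: <4, acc = 18*2+3 = 39
item=9: not <4, acc = 39+1 = 40

40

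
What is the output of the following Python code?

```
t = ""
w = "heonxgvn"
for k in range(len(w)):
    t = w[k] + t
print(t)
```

nvgxnoeh

k=0: prepend 'h' → 'h'
k=1: prepend 'e' → 'eh'
k=2: prepend 'o' → 'oeh'
k=3: prepend 'n' → 'noeh'
k=4: prepend 'x' → 'xnoeh'
k=5: prepend 'g' → 'gxnoeh'
k=6: prepend 'v' → 'vgxnoeh'
k=7: prepend 'n' → 'nvgxnoeh'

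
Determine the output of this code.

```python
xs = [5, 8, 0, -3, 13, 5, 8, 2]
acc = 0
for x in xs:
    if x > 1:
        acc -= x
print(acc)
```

x=5: >1, acc = 0-5 = -5
x=8: >1, acc = (-5)-8 = -13
x=0: not >1
x=-3: not >1
x=13: >1, acc = (-13)-13 = -26
x=5: >1, acc = (-26)-5 = -31
x=8: >1, acc = (-31)-8 = -39
x=2: >1, acc = (-39)-2 = -41

-41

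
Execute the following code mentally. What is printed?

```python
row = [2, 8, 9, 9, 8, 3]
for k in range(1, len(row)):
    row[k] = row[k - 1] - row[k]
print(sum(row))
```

k=1: row[1] = 2-8 = -6 → [2, -6, 9, 9, 8, 3]
k=2: row[2] = (-6)-9 = -15 → [2, -6, -15, 9, 8, 3]
k=3: row[3] = (-15)-9 = -24 → [2, -6, -15, -24, 8, 3]
k=4: row[4] = (-24)-8 = -32 → [2, -6, -15, -24, -32, 3]
k=5: row[5] = (-32)-3 = -35 → [2, -6, -15, -24, -32, -35]
sum = -110

-110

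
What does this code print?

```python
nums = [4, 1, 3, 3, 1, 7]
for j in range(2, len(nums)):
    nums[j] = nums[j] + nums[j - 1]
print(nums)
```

j=2: nums[2] = 3+1 = 4 → [4, 1, 4, 3, 1, 7]
j=3: nums[3] = 3+4 = 7 → [4, 1, 4, 7, 1, 7]
j=4: nums[4] = 1+7 = 8 → [4, 1, 4, 7, 8, 7]
j=5: nums[5] = 7+8 = 15 → [4, 1, 4, 7, 8, 15]

[4, 1, 4, 7, 8, 15]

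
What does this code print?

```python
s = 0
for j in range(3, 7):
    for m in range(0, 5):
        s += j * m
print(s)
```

j=3,m=0: s = 0+0 = 0
j=3,m=1: s = 0+3 = 3
j=3,m=2: s = 3+6 = 9
j=3,m=3: s = 9+9 = 18
j=3,m=4: s = 18+12 = 30
j=4,m=0: s = 30+0 = 30
j=4,m=1: s = 30+4 = 34
j=4,m=2: s = 34+8 = 42
j=4,m=3: s = 42+12 = 54
j=4,m=4: s = 54+16 = 70
j=5,m=0: s = 70+0 = 70
j=5,m=1: s = 70+5 = 75
j=5,m=2: s = 75+10 = 85
j=5,m=3: s = 85+15 = 100
j=5,m=4: s = 100+20 = 120
j=6,m=0: s = 120+0 = 120
j=6,m=1: s = 120+6 = 126
j=6,m=2: s = 126+12 = 138
j=6,m=3: s = 138+18 = 156
j=6,m=4: s = 156+24 = 180

180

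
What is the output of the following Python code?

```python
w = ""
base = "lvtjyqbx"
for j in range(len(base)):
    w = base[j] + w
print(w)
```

xbqyjtvl

j=0: prepend 'l' → 'l'
j=1: prepend 'v' → 'vl'
j=2: prepend 't' → 'tvl'
j=3: prepend 'j' → 'jtvl'
j=4: prepend 'y' → 'yjtvl'
j=5: prepend 'q' → 'qyjtvl'
j=6: prepend 'b' → 'bqyjtvl'
j=7: prepend 'x' → 'xbqyjtvl'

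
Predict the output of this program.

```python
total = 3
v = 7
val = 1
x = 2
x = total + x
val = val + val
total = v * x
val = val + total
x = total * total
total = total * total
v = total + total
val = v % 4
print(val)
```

2

x = 3+2 = 5
val = 1+1 = 2
total = 7*5 = 35
val = 2+35 = 37
x = 35*35 = 1225
total = 35*35 = 1225
v = 1225+1225 = 2450
val = 2450%4 = 2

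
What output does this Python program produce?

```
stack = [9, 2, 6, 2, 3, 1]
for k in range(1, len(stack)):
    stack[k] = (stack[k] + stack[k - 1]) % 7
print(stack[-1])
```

2

k=1: stack[1] = (2+9)%7 = 4 → [9, 4, 6, 2, 3, 1]
k=2: stack[2] = (6+4)%7 = 3 → [9, 4, 3, 2, 3, 1]
k=3: stack[3] = (2+3)%7 = 5 → [9, 4, 3, 5, 3, 1]
k=4: stack[4] = (3+5)%7 = 1 → [9, 4, 3, 5, 1, 1]
k=5: stack[5] = (1+1)%7 = 2 → [9, 4, 3, 5, 1, 2]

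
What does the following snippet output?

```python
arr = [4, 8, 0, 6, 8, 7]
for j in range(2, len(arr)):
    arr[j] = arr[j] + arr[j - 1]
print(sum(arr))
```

85

j=2: arr[2] = 0+8 = 8 → [4, 8, 8, 6, 8, 7]
j=3: arr[3] = 6+8 = 14 → [4, 8, 8, 14, 8, 7]
j=4: arr[4] = 8+14 = 22 → [4, 8, 8, 14, 22, 7]
j=5: arr[5] = 7+22 = 29 → [4, 8, 8, 14, 22, 29]
sum = 85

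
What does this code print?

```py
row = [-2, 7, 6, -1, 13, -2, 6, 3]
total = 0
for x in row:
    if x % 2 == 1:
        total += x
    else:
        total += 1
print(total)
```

x=-2: not odd, total = 0+1 = 1
x=7: odd, total = 1+7 = 8
x=6: not odd, total = 8+1 = 9
x=-1: odd, total = 9+(-1) = 8
x=13: odd, total = 8+13 = 21
x=-2: not odd, total = 21+1 = 22
x=6: not odd, total = 22+1 = 23
x=3: odd, total = 23+3 = 26

26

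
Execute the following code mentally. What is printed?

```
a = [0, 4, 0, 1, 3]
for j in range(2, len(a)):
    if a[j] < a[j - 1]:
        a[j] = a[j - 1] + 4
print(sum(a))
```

40

j=2: 0<4, a[2] = 4+4 = 8 → [0, 4, 8, 1, 3]
j=3: 1<8, a[3] = 8+4 = 12 → [0, 4, 8, 12, 3]
j=4: 3<12, a[4] = 12+4 = 16 → [0, 4, 8, 12, 16]
sum = 40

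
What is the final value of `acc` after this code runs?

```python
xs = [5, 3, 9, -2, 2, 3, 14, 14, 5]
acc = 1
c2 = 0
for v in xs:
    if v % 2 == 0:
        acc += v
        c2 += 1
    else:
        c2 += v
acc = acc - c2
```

0

v=5: not even; c2=5
v=3: not even; c2=8
v=9: not even; c2=17
v=-2: even, acc = 1+(-2) = -1; c2=18
v=2: even, acc = (-1)+2 = 1; c2=19
v=3: not even; c2=22
v=14: even, acc = 1+14 = 15; c2=23
v=14: even, acc = 15+14 = 29; c2=24
v=5: not even; c2=29
acc-c2 = 29-29 = 0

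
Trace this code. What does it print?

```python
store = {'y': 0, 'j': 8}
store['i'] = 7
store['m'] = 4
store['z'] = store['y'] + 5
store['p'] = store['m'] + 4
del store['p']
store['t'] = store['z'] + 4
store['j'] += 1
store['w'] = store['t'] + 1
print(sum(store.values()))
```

44

store['i'] = 7 → {'y': 0, 'j': 8, 'i': 7}
store['m'] = 4 → {'y': 0, 'j': 8, 'i': 7, 'm': 4}
store['z'] = store['y']+5 = 5 → {'y': 0, 'j': 8, 'i': 7, 'm': 4, 'z': 5}
store['p'] = store['m']+4 = 8 → {'y': 0, 'j': 8, 'i': 7, 'm': 4, 'z': 5, 'p': 8}
del 'p' → {'y': 0, 'j': 8, 'i': 7, 'm': 4, 'z': 5}
store['t'] = store['z']+4 = 9 → {'y': 0, 'j': 8, 'i': 7, 'm': 4, 'z': 5, 't': 9}
store['j'] = 8+1 = 9 → {'y': 0, 'j': 9, 'i': 7, 'm': 4, 'z': 5, 't': 9}
store['w'] = store['t']+1 = 10 → {'y': 0, 'j': 9, 'i': 7, 'm': 4, 'z': 5, 't': 9, 'w': 10}
sum of values = 44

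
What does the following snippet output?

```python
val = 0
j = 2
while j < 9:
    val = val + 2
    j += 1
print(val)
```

j=2: val = 0+2 = 2
j=3: val = 2+2 = 4
j=4: val = 4+2 = 6
j=5: val = 6+2 = 8
j=6: val = 8+2 = 10
j=7: val = 10+2 = 12
j=8: val = 12+2 = 14

14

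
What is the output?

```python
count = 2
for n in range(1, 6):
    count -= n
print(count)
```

n=1: count = 2-1 = 1
n=2: count = 1-2 = -1
n=3: count = (-1)-3 = -4
n=4: count = (-4)-4 = -8
n=5: count = (-8)-5 = -13

-13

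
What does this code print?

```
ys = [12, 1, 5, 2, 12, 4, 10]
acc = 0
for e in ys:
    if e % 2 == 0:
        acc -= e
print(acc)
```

e=12: even, acc = 0-12 = -12
e=1: not even
e=5: not even
e=2: even, acc = (-12)-2 = -14
e=12: even, acc = (-14)-12 = -26
e=4: even, acc = (-26)-4 = -30
e=10: even, acc = (-30)-10 = -40

-40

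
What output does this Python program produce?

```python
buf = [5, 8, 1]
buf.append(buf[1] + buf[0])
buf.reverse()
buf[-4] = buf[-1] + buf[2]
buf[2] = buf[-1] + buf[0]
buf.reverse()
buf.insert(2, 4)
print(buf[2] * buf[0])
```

append buf[1]+buf[0] = 8+5 = 13 → [5, 8, 1, 13]
reverse → [13, 1, 8, 5]
buf[-4] = buf[-1]+buf[2] = 5+8 = 13 → [13, 1, 8, 5]
buf[2] = buf[-1]+buf[0] = 5+13 = 18 → [13, 1, 18, 5]
reverse → [5, 18, 1, 13]
insert 4 at 2 → [5, 18, 4, 1, 13]
buf[2]*buf[0] = 4*5 = 20

20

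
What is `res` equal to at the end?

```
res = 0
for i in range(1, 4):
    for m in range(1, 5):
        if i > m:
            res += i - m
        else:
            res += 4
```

i=1,m=1: not 1>1, res = 0+4 = 4
i=1,m=2: not 1>2, res = 4+4 = 8
i=1,m=3: not 1>3, res = 8+4 = 12
i=1,m=4: not 1>4, res = 12+4 = 16
i=2,m=1: 2>1, res = 16+1 = 17
i=2,m=2: not 2>2, res = 17+4 = 21
i=2,m=3: not 2>3, res = 21+4 = 25
i=2,m=4: not 2>4, res = 25+4 = 29
i=3,m=1: 3>1, res = 29+2 = 31
i=3,m=2: 3>2, res = 31+1 = 32
i=3,m=3: not 3>3, res = 32+4 = 36
i=3,m=4: not 3>4, res = 36+4 = 40

40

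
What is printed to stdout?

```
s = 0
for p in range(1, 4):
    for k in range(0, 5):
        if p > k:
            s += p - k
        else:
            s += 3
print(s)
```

p=1,k=0: 1>0, s = 0+1 = 1
p=1,k=1: not 1>1, s = 1+3 = 4
p=1,k=2: not 1>2, s = 4+3 = 7
p=1,k=3: not 1>3, s = 7+3 = 10
p=1,k=4: not 1>4, s = 10+3 = 13
p=2,k=0: 2>0, s = 13+2 = 15
p=2,k=1: 2>1, s = 15+1 = 16
p=2,k=2: not 2>2, s = 16+3 = 19
p=2,k=3: not 2>3, s = 19+3 = 22
p=2,k=4: not 2>4, s = 22+3 = 25
p=3,k=0: 3>0, s = 25+3 = 28
p=3,k=1: 3>1, s = 28+2 = 30
p=3,k=2: 3>2, s = 30+1 = 31
p=3,k=3: not 3>3, s = 31+3 = 34
p=3,k=4: not 3>4, s = 34+3 = 37

37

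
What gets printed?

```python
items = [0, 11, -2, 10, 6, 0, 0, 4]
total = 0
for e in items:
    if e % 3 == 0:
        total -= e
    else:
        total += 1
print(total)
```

e=0: %3==0, total = 0-0 = 0
e=11: not %3==0, total = 0+1 = 1
e=-2: not %3==0, total = 1+1 = 2
e=10: not %3==0, total = 2+1 = 3
e=6: %3==0, total = 3-6 = -3
e=0: %3==0, total = (-3)-0 = -3
e=0: %3==0, total = (-3)-0 = -3
e=4: not %3==0, total = (-3)+1 = -2

-2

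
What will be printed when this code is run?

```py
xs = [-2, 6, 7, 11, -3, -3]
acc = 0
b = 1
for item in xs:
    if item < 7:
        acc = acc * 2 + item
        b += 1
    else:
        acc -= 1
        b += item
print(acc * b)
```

-207

item=-2: <7, acc = 0*2+(-2) = -2; b=2
item=6: <7, acc = (-2)*2+6 = 2; b=3
item=7: not <7, acc = 2-1 = 1; b=10
item=11: not <7, acc = 1-1 = 0; b=21
item=-3: <7, acc = 0*2+(-3) = -3; b=22
item=-3: <7, acc = (-3)*2+(-3) = -9; b=23
acc*b = (-9)*23 = -207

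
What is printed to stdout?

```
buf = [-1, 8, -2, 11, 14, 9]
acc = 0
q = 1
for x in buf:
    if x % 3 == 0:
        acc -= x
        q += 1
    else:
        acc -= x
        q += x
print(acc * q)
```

x=-1: not %3==0, acc = 0-(-1) = 1; q=0
x=8: not %3==0, acc = 1-8 = -7; q=8
x=-2: not %3==0, acc = (-7)-(-2) = -5; q=6
x=11: not %3==0, acc = (-5)-11 = -16; q=17
x=14: not %3==0, acc = (-16)-14 = -30; q=31
x=9: %3==0, acc = (-30)-9 = -39; q=32
acc*q = (-39)*32 = -1248

-1248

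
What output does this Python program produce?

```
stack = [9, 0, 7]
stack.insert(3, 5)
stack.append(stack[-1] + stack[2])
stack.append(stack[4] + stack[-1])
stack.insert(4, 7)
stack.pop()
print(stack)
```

insert 5 at 3 → [9, 0, 7, 5]
append stack[-1]+stack[2] = 5+7 = 12 → [9, 0, 7, 5, 12]
append stack[4]+stack[-1] = 12+12 = 24 → [9, 0, 7, 5, 12, 24]
insert 7 at 4 → [9, 0, 7, 5, 7, 12, 24]
pop() removes 24 → [9, 0, 7, 5, 7, 12]

[9, 0, 7, 5, 7, 12]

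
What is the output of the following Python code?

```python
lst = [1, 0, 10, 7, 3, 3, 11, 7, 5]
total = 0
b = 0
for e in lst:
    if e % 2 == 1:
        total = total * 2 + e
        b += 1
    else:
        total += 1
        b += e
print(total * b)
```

e=1: odd, total = 0*2+1 = 1; b=1
e=0: not odd, total = 1+1 = 2; b=1
e=10: not odd, total = 2+1 = 3; b=11
e=7: odd, total = 3*2+7 = 13; b=12
e=3: odd, total = 13*2+3 = 29; b=13
e=3: odd, total = 29*2+3 = 61; b=14
e=11: odd, total = 61*2+11 = 133; b=15
e=7: odd, total = 133*2+7 = 273; b=16
e=5: odd, total = 273*2+5 = 551; b=17
total*b = 551*17 = 9367

9367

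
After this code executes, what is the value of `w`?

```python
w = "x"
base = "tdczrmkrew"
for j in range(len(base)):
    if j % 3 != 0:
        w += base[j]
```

j=0: skip
j=1: add 'd' → 'xd'
j=2: add 'c' → 'xdc'
j=3: skip
j=4: add 'r' → 'xdcr'
j=5: add 'm' → 'xdcrm'
j=6: skip
j=7: add 'r' → 'xdcrmr'
j=8: add 'e' → 'xdcrmre'
j=9: skip

'xdcrmre'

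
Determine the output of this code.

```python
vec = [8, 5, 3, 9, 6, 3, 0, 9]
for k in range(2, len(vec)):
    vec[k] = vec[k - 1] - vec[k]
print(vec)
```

[8, 5, 2, -7, -13, -16, -16, -25]

k=2: vec[2] = 5-3 = 2 → [8, 5, 2, 9, 6, 3, 0, 9]
k=3: vec[3] = 2-9 = -7 → [8, 5, 2, -7, 6, 3, 0, 9]
k=4: vec[4] = (-7)-6 = -13 → [8, 5, 2, -7, -13, 3, 0, 9]
k=5: vec[5] = (-13)-3 = -16 → [8, 5, 2, -7, -13, -16, 0, 9]
k=6: vec[6] = (-16)-0 = -16 → [8, 5, 2, -7, -13, -16, -16, 9]
k=7: vec[7] = (-16)-9 = -25 → [8, 5, 2, -7, -13, -16, -16, -25]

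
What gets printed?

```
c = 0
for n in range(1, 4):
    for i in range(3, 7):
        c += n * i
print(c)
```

n=1,i=3: c = 0+3 = 3
n=1,i=4: c = 3+4 = 7
n=1,i=5: c = 7+5 = 12
n=1,i=6: c = 12+6 = 18
n=2,i=3: c = 18+6 = 24
n=2,i=4: c = 24+8 = 32
n=2,i=5: c = 32+10 = 42
n=2,i=6: c = 42+12 = 54
n=3,i=3: c = 54+9 = 63
n=3,i=4: c = 63+12 = 75
n=3,i=5: c = 75+15 = 90
n=3,i=6: c = 90+18 = 108

108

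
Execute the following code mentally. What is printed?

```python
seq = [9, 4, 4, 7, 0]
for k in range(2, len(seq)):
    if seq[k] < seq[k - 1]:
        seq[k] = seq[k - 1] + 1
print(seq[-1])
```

8

k=2: 4>=4, unchanged → [9, 4, 4, 7, 0]
k=3: 7>=4, unchanged → [9, 4, 4, 7, 0]
k=4: 0<7, seq[4] = 7+1 = 8 → [9, 4, 4, 7, 8]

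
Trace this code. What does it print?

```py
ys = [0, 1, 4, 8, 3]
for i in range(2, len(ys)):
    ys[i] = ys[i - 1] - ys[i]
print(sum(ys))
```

-27

i=2: ys[2] = 1-4 = -3 → [0, 1, -3, 8, 3]
i=3: ys[3] = (-3)-8 = -11 → [0, 1, -3, -11, 3]
i=4: ys[4] = (-11)-3 = -14 → [0, 1, -3, -11, -14]
sum = -27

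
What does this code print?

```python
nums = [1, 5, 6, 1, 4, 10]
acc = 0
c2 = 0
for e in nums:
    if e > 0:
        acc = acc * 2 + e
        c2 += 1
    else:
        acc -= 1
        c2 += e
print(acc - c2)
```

e=1: >0, acc = 0*2+1 = 1; c2=1
e=5: >0, acc = 1*2+5 = 7; c2=2
e=6: >0, acc = 7*2+6 = 20; c2=3
e=1: >0, acc = 20*2+1 = 41; c2=4
e=4: >0, acc = 41*2+4 = 86; c2=5
e=10: >0, acc = 86*2+10 = 182; c2=6
acc-c2 = 182-6 = 176

176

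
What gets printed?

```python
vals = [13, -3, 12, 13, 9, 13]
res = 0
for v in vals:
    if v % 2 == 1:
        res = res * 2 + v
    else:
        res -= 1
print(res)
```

v=13: odd, res = 0*2+13 = 13
v=-3: odd, res = 13*2+(-3) = 23
v=12: not odd, res = 23-1 = 22
v=13: odd, res = 22*2+13 = 57
v=9: odd, res = 57*2+9 = 123
v=13: odd, res = 123*2+13 = 259

259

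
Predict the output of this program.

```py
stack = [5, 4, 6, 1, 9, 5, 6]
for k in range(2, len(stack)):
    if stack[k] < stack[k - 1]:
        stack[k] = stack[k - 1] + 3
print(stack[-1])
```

15

k=2: 6>=4, unchanged → [5, 4, 6, 1, 9, 5, 6]
k=3: 1<6, stack[3] = 6+3 = 9 → [5, 4, 6, 9, 9, 5, 6]
k=4: 9>=9, unchanged → [5, 4, 6, 9, 9, 5, 6]
k=5: 5<9, stack[5] = 9+3 = 12 → [5, 4, 6, 9, 9, 12, 6]
k=6: 6<12, stack[6] = 12+3 = 15 → [5, 4, 6, 9, 9, 12, 15]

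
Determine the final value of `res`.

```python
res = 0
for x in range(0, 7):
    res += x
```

x=0: res = 0+0 = 0
x=1: res = 0+1 = 1
x=2: res = 1+2 = 3
x=3: res = 3+3 = 6
x=4: res = 6+4 = 10
x=5: res = 10+5 = 15
x=6: res = 15+6 = 21

21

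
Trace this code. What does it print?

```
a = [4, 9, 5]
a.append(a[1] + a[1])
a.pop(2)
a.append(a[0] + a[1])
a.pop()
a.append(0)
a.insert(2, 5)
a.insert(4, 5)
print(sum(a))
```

append a[1]+a[1] = 9+9 = 18 → [4, 9, 5, 18]
pop(2) removes 5 → [4, 9, 18]
append a[0]+a[1] = 4+9 = 13 → [4, 9, 18, 13]
pop() removes 13 → [4, 9, 18]
append 0 → [4, 9, 18, 0]
insert 5 at 2 → [4, 9, 5, 18, 0]
insert 5 at 4 → [4, 9, 5, 18, 5, 0]
sum = 41

41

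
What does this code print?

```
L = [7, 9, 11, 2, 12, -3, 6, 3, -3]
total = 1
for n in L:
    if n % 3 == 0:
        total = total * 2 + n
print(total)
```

n=7: not %3==0
n=9: %3==0, total = 1*2+9 = 11
n=11: not %3==0
n=2: not %3==0
n=12: %3==0, total = 11*2+12 = 34
n=-3: %3==0, total = 34*2+(-3) = 65
n=6: %3==0, total = 65*2+6 = 136
n=3: %3==0, total = 136*2+3 = 275
n=-3: %3==0, total = 275*2+(-3) = 547

547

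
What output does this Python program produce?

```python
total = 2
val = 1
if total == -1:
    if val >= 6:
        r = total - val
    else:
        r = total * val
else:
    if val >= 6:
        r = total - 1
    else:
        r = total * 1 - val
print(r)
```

1

total=2, val=1
total == -1 is False; val >= 6 is False
→ r = total * 1 - val = 1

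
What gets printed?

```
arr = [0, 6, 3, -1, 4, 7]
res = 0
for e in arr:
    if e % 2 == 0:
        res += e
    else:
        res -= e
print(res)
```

1

e=0: even, res = 0+0 = 0
e=6: even, res = 0+6 = 6
e=3: not even, res = 6-3 = 3
e=-1: not even, res = 3-(-1) = 4
e=4: even, res = 4+4 = 8
e=7: not even, res = 8-7 = 1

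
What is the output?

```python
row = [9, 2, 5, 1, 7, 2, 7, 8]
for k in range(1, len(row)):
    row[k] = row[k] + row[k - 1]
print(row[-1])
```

k=1: row[1] = 2+9 = 11 → [9, 11, 5, 1, 7, 2, 7, 8]
k=2: row[2] = 5+11 = 16 → [9, 11, 16, 1, 7, 2, 7, 8]
k=3: row[3] = 1+16 = 17 → [9, 11, 16, 17, 7, 2, 7, 8]
k=4: row[4] = 7+17 = 24 → [9, 11, 16, 17, 24, 2, 7, 8]
k=5: row[5] = 2+24 = 26 → [9, 11, 16, 17, 24, 26, 7, 8]
k=6: row[6] = 7+26 = 33 → [9, 11, 16, 17, 24, 26, 33, 8]
k=7: row[7] = 8+33 = 41 → [9, 11, 16, 17, 24, 26, 33, 41]

41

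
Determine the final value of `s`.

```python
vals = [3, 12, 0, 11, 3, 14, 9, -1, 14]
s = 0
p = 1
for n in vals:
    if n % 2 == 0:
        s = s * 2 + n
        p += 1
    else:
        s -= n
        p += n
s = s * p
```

540

n=3: not even, s = 0-3 = -3; p=4
n=12: even, s = (-3)*2+12 = 6; p=5
n=0: even, s = 6*2+0 = 12; p=6
n=11: not even, s = 12-11 = 1; p=17
n=3: not even, s = 1-3 = -2; p=20
n=14: even, s = (-2)*2+14 = 10; p=21
n=9: not even, s = 10-9 = 1; p=30
n=-1: not even, s = 1-(-1) = 2; p=29
n=14: even, s = 2*2+14 = 18; p=30
s*p = 18*30 = 540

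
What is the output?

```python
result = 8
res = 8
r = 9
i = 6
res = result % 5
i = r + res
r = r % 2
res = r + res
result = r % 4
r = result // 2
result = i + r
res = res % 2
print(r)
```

res = 8%5 = 3
i = 9+3 = 12
r = 9%2 = 1
res = 1+3 = 4
result = 1%4 = 1
r = 1//2 = 0
result = 12+0 = 12
res = 4%2 = 0

0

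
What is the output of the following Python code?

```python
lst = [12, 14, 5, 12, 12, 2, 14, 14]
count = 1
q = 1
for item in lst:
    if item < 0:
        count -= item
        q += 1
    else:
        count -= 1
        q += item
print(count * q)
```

item=12: not <0, count = 1-1 = 0; q=13
item=14: not <0, count = 0-1 = -1; q=27
item=5: not <0, count = (-1)-1 = -2; q=32
item=12: not <0, count = (-2)-1 = -3; q=44
item=12: not <0, count = (-3)-1 = -4; q=56
item=2: not <0, count = (-4)-1 = -5; q=58
item=14: not <0, count = (-5)-1 = -6; q=72
item=14: not <0, count = (-6)-1 = -7; q=86
count*q = (-7)*86 = -602

-602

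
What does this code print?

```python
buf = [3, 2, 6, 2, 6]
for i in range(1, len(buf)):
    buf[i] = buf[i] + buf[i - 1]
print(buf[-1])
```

19

i=1: buf[1] = 2+3 = 5 → [3, 5, 6, 2, 6]
i=2: buf[2] = 6+5 = 11 → [3, 5, 11, 2, 6]
i=3: buf[3] = 2+11 = 13 → [3, 5, 11, 13, 6]
i=4: buf[4] = 6+13 = 19 → [3, 5, 11, 13, 19]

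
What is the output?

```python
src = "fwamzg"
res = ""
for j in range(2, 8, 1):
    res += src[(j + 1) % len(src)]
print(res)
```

j=2: add src[3]='m' → 'm'
j=3: add src[4]='z' → 'mz'
j=4: add src[5]='g' → 'mzg'
j=5: add src[0]='f' → 'mzgf'
j=6: add src[1]='w' → 'mzgfw'
j=7: add src[2]='a' → 'mzgfwa'

mzgfwa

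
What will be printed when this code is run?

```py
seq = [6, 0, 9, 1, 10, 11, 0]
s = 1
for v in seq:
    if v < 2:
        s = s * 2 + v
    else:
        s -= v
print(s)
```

-116

v=6: not <2, s = 1-6 = -5
v=0: <2, s = (-5)*2+0 = -10
v=9: not <2, s = (-10)-9 = -19
v=1: <2, s = (-19)*2+1 = -37
v=10: not <2, s = (-37)-10 = -47
v=11: not <2, s = (-47)-11 = -58
v=0: <2, s = (-58)*2+0 = -116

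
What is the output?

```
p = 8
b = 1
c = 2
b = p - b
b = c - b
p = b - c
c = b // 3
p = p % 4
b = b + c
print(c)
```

b = 8-1 = 7
b = 2-7 = -5
p = (-5)-2 = -7
c = (-5)//3 = -2
p = (-7)%4 = 1
b = (-5)+(-2) = -7

-2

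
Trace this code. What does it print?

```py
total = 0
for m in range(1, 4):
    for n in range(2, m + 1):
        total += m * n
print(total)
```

19

m=2,n=2: total = 0+4 = 4
m=3,n=2: total = 4+6 = 10
m=3,n=3: total = 10+9 = 19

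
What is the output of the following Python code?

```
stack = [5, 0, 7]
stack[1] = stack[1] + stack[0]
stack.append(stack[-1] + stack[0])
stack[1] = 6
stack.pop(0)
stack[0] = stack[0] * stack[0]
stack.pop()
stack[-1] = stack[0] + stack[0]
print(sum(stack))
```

stack[1] = stack[1]+stack[0] = 0+5 = 5 → [5, 5, 7]
append stack[-1]+stack[0] = 7+5 = 12 → [5, 5, 7, 12]
stack[1] = 6 → [5, 6, 7, 12]
pop(0) removes 5 → [6, 7, 12]
stack[0] = stack[0]*stack[0] = 6*6 = 36 → [36, 7, 12]
pop() removes 12 → [36, 7]
stack[-1] = stack[0]+stack[0] = 36+36 = 72 → [36, 72]
sum = 108

108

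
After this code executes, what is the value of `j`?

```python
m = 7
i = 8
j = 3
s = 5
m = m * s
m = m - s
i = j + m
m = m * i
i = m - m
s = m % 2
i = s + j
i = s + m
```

m = 7*5 = 35
m = 35-5 = 30
i = 3+30 = 33
m = 30*33 = 990
i = 990-990 = 0
s = 990%2 = 0
i = 0+3 = 3
i = 0+990 = 990

3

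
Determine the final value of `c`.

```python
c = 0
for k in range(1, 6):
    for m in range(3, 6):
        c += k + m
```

105

k=1,m=3: c = 0+4 = 4
k=1,m=4: c = 4+5 = 9
k=1,m=5: c = 9+6 = 15
k=2,m=3: c = 15+5 = 20
k=2,m=4: c = 20+6 = 26
k=2,m=5: c = 26+7 = 33
k=3,m=3: c = 33+6 = 39
k=3,m=4: c = 39+7 = 46
k=3,m=5: c = 46+8 = 54
k=4,m=3: c = 54+7 = 61
k=4,m=4: c = 61+8 = 69
k=4,m=5: c = 69+9 = 78
k=5,m=3: c = 78+8 = 86
k=5,m=4: c = 86+9 = 95
k=5,m=5: c = 95+10 = 105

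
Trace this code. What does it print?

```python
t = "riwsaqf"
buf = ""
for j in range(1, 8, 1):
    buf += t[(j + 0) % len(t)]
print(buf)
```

j=1: add t[1]='i' → 'i'
j=2: add t[2]='w' → 'iw'
j=3: add t[3]='s' → 'iws'
j=4: add t[4]='a' → 'iwsa'
j=5: add t[5]='q' → 'iwsaq'
j=6: add t[6]='f' → 'iwsaqf'
j=7: add t[0]='r' → 'iwsaqfr'

iwsaqfr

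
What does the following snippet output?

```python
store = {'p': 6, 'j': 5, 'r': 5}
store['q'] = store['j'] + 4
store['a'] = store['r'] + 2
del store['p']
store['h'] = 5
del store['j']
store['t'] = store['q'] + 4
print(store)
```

store['q'] = store['j']+4 = 9 → {'p': 6, 'j': 5, 'r': 5, 'q': 9}
store['a'] = store['r']+2 = 7 → {'p': 6, 'j': 5, 'r': 5, 'q': 9, 'a': 7}
del 'p' → {'j': 5, 'r': 5, 'q': 9, 'a': 7}
store['h'] = 5 → {'j': 5, 'r': 5, 'q': 9, 'a': 7, 'h': 5}
del 'j' → {'r': 5, 'q': 9, 'a': 7, 'h': 5}
store['t'] = store['q']+4 = 13 → {'r': 5, 'q': 9, 'a': 7, 'h': 5, 't': 13}

{'r': 5, 'q': 9, 'a': 7, 'h': 5, 't': 13}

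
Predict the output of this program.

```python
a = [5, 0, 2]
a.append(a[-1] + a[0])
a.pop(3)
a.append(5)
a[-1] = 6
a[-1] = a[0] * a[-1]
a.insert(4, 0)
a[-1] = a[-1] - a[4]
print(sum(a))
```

append a[-1]+a[0] = 2+5 = 7 → [5, 0, 2, 7]
pop(3) removes 7 → [5, 0, 2]
append 5 → [5, 0, 2, 5]
a[-1] = 6 → [5, 0, 2, 6]
a[-1] = a[0]*a[-1] = 5*6 = 30 → [5, 0, 2, 30]
insert 0 at 4 → [5, 0, 2, 30, 0]
a[-1] = a[-1]-a[4] = 0-0 = 0 → [5, 0, 2, 30, 0]
sum = 37

37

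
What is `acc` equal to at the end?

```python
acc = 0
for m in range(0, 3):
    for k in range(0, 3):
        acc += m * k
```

m=0,k=0: acc = 0+0 = 0
m=0,k=1: acc = 0+0 = 0
m=0,k=2: acc = 0+0 = 0
m=1,k=0: acc = 0+0 = 0
m=1,k=1: acc = 0+1 = 1
m=1,k=2: acc = 1+2 = 3
m=2,k=0: acc = 3+0 = 3
m=2,k=1: acc = 3+2 = 5
m=2,k=2: acc = 5+4 = 9

9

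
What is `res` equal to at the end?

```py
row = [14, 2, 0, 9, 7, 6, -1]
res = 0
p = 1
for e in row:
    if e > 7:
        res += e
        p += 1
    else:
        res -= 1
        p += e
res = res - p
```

1

e=14: >7, res = 0+14 = 14; p=2
e=2: not >7, res = 14-1 = 13; p=4
e=0: not >7, res = 13-1 = 12; p=4
e=9: >7, res = 12+9 = 21; p=5
e=7: not >7, res = 21-1 = 20; p=12
e=6: not >7, res = 20-1 = 19; p=18
e=-1: not >7, res = 19-1 = 18; p=17
res-p = 18-17 = 1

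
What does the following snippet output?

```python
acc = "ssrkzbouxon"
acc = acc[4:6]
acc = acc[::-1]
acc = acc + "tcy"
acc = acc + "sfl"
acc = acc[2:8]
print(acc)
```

slice [4:6] → 'zb'
reverse → 'bz'
+ 'tcy' → 'bztcy'
+ 'sfl' → 'bztcysfl'
slice [2:8] → 'tcysfl'

tcysfl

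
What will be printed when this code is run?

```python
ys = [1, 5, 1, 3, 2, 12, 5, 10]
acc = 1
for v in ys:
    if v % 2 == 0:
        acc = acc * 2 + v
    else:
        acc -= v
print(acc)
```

-40

v=1: not even, acc = 1-1 = 0
v=5: not even, acc = 0-5 = -5
v=1: not even, acc = (-5)-1 = -6
v=3: not even, acc = (-6)-3 = -9
v=2: even, acc = (-9)*2+2 = -16
v=12: even, acc = (-16)*2+12 = -20
v=5: not even, acc = (-20)-5 = -25
v=10: even, acc = (-25)*2+10 = -40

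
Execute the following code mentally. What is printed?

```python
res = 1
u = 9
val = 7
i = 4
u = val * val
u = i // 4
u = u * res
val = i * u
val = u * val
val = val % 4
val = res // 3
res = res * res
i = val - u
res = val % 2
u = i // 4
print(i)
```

u = 7*7 = 49
u = 4//4 = 1
u = 1*1 = 1
val = 4*1 = 4
val = 1*4 = 4
val = 4%4 = 0
val = 1//3 = 0
res = 1*1 = 1
i = 0-1 = -1
res = 0%2 = 0
u = (-1)//4 = -1

-1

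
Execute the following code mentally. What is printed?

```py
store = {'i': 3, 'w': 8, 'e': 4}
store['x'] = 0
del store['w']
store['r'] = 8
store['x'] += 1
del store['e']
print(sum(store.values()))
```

12

store['x'] = 0 → {'i': 3, 'w': 8, 'e': 4, 'x': 0}
del 'w' → {'i': 3, 'e': 4, 'x': 0}
store['r'] = 8 → {'i': 3, 'e': 4, 'x': 0, 'r': 8}
store['x'] = 0+1 = 1 → {'i': 3, 'e': 4, 'x': 1, 'r': 8}
del 'e' → {'i': 3, 'x': 1, 'r': 8}
sum of values = 12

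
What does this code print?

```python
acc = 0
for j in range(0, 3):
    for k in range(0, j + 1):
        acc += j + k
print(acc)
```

12

j=0,k=0: acc = 0+0 = 0
j=1,k=0: acc = 0+1 = 1
j=1,k=1: acc = 1+2 = 3
j=2,k=0: acc = 3+2 = 5
j=2,k=1: acc = 5+3 = 8
j=2,k=2: acc = 8+4 = 12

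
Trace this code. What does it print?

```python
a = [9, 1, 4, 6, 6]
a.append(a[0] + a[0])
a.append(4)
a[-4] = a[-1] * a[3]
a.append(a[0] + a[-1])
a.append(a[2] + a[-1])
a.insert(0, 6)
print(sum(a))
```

102

append a[0]+a[0] = 9+9 = 18 → [9, 1, 4, 6, 6, 18]
append 4 → [9, 1, 4, 6, 6, 18, 4]
a[-4] = a[-1]*a[3] = 4*6 = 24 → [9, 1, 4, 24, 6, 18, 4]
append a[0]+a[-1] = 9+4 = 13 → [9, 1, 4, 24, 6, 18, 4, 13]
append a[2]+a[-1] = 4+13 = 17 → [9, 1, 4, 24, 6, 18, 4, 13, 17]
insert 6 at 0 → [6, 9, 1, 4, 24, 6, 18, 4, 13, 17]
sum = 102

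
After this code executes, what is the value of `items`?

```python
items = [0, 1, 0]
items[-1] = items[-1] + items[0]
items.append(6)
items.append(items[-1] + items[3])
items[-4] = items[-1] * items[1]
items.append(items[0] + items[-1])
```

[0, 12, 0, 6, 12, 12]

items[-1] = items[-1]+items[0] = 0+0 = 0 → [0, 1, 0]
append 6 → [0, 1, 0, 6]
append items[-1]+items[3] = 6+6 = 12 → [0, 1, 0, 6, 12]
items[-4] = items[-1]*items[1] = 12*1 = 12 → [0, 12, 0, 6, 12]
append items[0]+items[-1] = 0+12 = 12 → [0, 12, 0, 6, 12, 12]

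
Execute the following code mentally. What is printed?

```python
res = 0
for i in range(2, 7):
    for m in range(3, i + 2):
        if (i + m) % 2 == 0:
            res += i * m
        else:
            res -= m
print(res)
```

85

i=2,m=3: odd sum, res = 0-3 = -3
i=3,m=3: even sum, res = (-3)+9 = 6
i=3,m=4: odd sum, res = 6-4 = 2
i=4,m=3: odd sum, res = 2-3 = -1
i=4,m=4: even sum, res = (-1)+16 = 15
i=4,m=5: odd sum, res = 15-5 = 10
i=5,m=3: even sum, res = 10+15 = 25
i=5,m=4: odd sum, res = 25-4 = 21
i=5,m=5: even sum, res = 21+25 = 46
i=5,m=6: odd sum, res = 46-6 = 40
i=6,m=3: odd sum, res = 40-3 = 37
i=6,m=4: even sum, res = 37+24 = 61
i=6,m=5: odd sum, res = 61-5 = 56
i=6,m=6: even sum, res = 56+36 = 92
i=6,m=7: odd sum, res = 92-7 = 85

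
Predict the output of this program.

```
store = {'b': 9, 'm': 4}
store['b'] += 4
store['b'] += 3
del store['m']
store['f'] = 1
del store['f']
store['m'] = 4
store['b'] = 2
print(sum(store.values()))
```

store['b'] = 9+4 = 13 → {'b': 13, 'm': 4}
store['b'] = 13+3 = 16 → {'b': 16, 'm': 4}
del 'm' → {'b': 16}
store['f'] = 1 → {'b': 16, 'f': 1}
del 'f' → {'b': 16}
store['m'] = 4 → {'b': 16, 'm': 4}
store['b'] = 2 → {'b': 2, 'm': 4}
sum of values = 6

6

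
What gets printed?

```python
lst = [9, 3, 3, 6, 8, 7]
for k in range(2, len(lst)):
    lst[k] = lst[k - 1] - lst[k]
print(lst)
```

[9, 3, 0, -6, -14, -21]

k=2: lst[2] = 3-3 = 0 → [9, 3, 0, 6, 8, 7]
k=3: lst[3] = 0-6 = -6 → [9, 3, 0, -6, 8, 7]
k=4: lst[4] = (-6)-8 = -14 → [9, 3, 0, -6, -14, 7]
k=5: lst[5] = (-14)-7 = -21 → [9, 3, 0, -6, -14, -21]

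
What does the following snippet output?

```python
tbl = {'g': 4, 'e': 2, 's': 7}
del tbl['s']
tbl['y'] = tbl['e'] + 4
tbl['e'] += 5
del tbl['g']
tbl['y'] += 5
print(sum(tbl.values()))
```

del 's' → {'g': 4, 'e': 2}
tbl['y'] = tbl['e']+4 = 6 → {'g': 4, 'e': 2, 'y': 6}
tbl['e'] = 2+5 = 7 → {'g': 4, 'e': 7, 'y': 6}
del 'g' → {'e': 7, 'y': 6}
tbl['y'] = 6+5 = 11 → {'e': 7, 'y': 11}
sum of values = 18

18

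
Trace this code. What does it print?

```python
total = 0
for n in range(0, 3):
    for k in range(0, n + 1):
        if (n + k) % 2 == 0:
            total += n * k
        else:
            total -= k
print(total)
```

4

n=0,k=0: even sum, total = 0+0 = 0
n=1,k=0: odd sum, total = 0-0 = 0
n=1,k=1: even sum, total = 0+1 = 1
n=2,k=0: even sum, total = 1+0 = 1
n=2,k=1: odd sum, total = 1-1 = 0
n=2,k=2: even sum, total = 0+4 = 4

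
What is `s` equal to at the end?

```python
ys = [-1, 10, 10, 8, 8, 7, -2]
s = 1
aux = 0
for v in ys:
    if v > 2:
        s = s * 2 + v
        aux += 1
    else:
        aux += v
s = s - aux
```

v=-1: not >2; aux=-1
v=10: >2, s = 1*2+10 = 12; aux=0
v=10: >2, s = 12*2+10 = 34; aux=1
v=8: >2, s = 34*2+8 = 76; aux=2
v=8: >2, s = 76*2+8 = 160; aux=3
v=7: >2, s = 160*2+7 = 327; aux=4
v=-2: not >2; aux=2
s-aux = 327-2 = 325

325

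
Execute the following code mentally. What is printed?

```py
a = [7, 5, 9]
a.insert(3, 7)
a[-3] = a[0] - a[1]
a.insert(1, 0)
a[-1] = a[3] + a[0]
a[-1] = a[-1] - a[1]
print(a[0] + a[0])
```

insert 7 at 3 → [7, 5, 9, 7]
a[-3] = a[0]-a[1] = 7-5 = 2 → [7, 2, 9, 7]
insert 0 at 1 → [7, 0, 2, 9, 7]
a[-1] = a[3]+a[0] = 9+7 = 16 → [7, 0, 2, 9, 16]
a[-1] = a[-1]-a[1] = 16-0 = 16 → [7, 0, 2, 9, 16]
a[0]+a[0] = 7+7 = 14

14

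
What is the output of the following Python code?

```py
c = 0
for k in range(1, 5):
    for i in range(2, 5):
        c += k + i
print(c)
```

66

k=1,i=2: c = 0+3 = 3
k=1,i=3: c = 3+4 = 7
k=1,i=4: c = 7+5 = 12
k=2,i=2: c = 12+4 = 16
k=2,i=3: c = 16+5 = 21
k=2,i=4: c = 21+6 = 27
k=3,i=2: c = 27+5 = 32
k=3,i=3: c = 32+6 = 38
k=3,i=4: c = 38+7 = 45
k=4,i=2: c = 45+6 = 51
k=4,i=3: c = 51+7 = 58
k=4,i=4: c = 58+8 = 66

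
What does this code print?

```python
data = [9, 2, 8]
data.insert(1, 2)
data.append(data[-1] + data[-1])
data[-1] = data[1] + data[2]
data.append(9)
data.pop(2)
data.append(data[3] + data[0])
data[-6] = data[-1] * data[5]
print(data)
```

[169, 2, 8, 4, 9, 13]

insert 2 at 1 → [9, 2, 2, 8]
append data[-1]+data[-1] = 8+8 = 16 → [9, 2, 2, 8, 16]
data[-1] = data[1]+data[2] = 2+2 = 4 → [9, 2, 2, 8, 4]
append 9 → [9, 2, 2, 8, 4, 9]
pop(2) removes 2 → [9, 2, 8, 4, 9]
append data[3]+data[0] = 4+9 = 13 → [9, 2, 8, 4, 9, 13]
data[-6] = data[-1]*data[5] = 13*13 = 169 → [169, 2, 8, 4, 9, 13]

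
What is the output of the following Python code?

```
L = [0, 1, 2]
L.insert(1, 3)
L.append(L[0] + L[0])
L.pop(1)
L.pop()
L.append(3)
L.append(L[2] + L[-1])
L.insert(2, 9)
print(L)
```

[0, 1, 9, 2, 3, 5]

insert 3 at 1 → [0, 3, 1, 2]
append L[0]+L[0] = 0+0 = 0 → [0, 3, 1, 2, 0]
pop(1) removes 3 → [0, 1, 2, 0]
pop() removes 0 → [0, 1, 2]
append 3 → [0, 1, 2, 3]
append L[2]+L[-1] = 2+3 = 5 → [0, 1, 2, 3, 5]
insert 9 at 2 → [0, 1, 9, 2, 3, 5]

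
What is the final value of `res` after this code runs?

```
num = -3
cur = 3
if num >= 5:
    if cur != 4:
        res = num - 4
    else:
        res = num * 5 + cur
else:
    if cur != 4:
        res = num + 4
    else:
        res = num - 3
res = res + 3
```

4

num=-3, cur=3
num >= 5 is False; cur != 4 is True
→ res = num + 4 = 1
res = 1+3 = 4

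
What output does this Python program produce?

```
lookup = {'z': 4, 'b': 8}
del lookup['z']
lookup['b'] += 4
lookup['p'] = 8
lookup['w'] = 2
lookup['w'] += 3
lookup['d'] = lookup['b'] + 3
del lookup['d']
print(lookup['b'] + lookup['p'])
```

del 'z' → {'b': 8}
lookup['b'] = 8+4 = 12 → {'b': 12}
lookup['p'] = 8 → {'b': 12, 'p': 8}
lookup['w'] = 2 → {'b': 12, 'p': 8, 'w': 2}
lookup['w'] = 2+3 = 5 → {'b': 12, 'p': 8, 'w': 5}
lookup['d'] = lookup['b']+3 = 15 → {'b': 12, 'p': 8, 'w': 5, 'd': 15}
del 'd' → {'b': 12, 'p': 8, 'w': 5}
lookup['b']+lookup['p'] = 12+8 = 20

20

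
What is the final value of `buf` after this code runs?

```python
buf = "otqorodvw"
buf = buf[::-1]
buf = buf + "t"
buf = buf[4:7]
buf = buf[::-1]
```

reverse → 'wvdoroqto'
+ 't' → 'wvdoroqtot'
slice [4:7] → 'roq'
reverse → 'qor'

'qor'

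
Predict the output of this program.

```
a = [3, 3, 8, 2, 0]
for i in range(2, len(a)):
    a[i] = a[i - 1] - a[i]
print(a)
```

[3, 3, -5, -7, -7]

i=2: a[2] = 3-8 = -5 → [3, 3, -5, 2, 0]
i=3: a[3] = (-5)-2 = -7 → [3, 3, -5, -7, 0]
i=4: a[4] = (-7)-0 = -7 → [3, 3, -5, -7, -7]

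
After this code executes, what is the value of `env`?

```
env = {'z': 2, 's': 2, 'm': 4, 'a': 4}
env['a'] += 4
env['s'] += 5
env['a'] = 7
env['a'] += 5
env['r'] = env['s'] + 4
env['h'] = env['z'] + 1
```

env['a'] = 4+4 = 8 → {'z': 2, 's': 2, 'm': 4, 'a': 8}
env['s'] = 2+5 = 7 → {'z': 2, 's': 7, 'm': 4, 'a': 8}
env['a'] = 7 → {'z': 2, 's': 7, 'm': 4, 'a': 7}
env['a'] = 7+5 = 12 → {'z': 2, 's': 7, 'm': 4, 'a': 12}
env['r'] = env['s']+4 = 11 → {'z': 2, 's': 7, 'm': 4, 'a': 12, 'r': 11}
env['h'] = env['z']+1 = 3 → {'z': 2, 's': 7, 'm': 4, 'a': 12, 'r': 11, 'h': 3}

{'z': 2, 's': 7, 'm': 4, 'a': 12, 'r': 11, 'h': 3}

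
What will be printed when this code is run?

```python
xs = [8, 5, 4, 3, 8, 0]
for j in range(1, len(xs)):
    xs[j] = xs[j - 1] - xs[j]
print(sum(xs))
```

-18

j=1: xs[1] = 8-5 = 3 → [8, 3, 4, 3, 8, 0]
j=2: xs[2] = 3-4 = -1 → [8, 3, -1, 3, 8, 0]
j=3: xs[3] = (-1)-3 = -4 → [8, 3, -1, -4, 8, 0]
j=4: xs[4] = (-4)-8 = -12 → [8, 3, -1, -4, -12, 0]
j=5: xs[5] = (-12)-0 = -12 → [8, 3, -1, -4, -12, -12]
sum = -18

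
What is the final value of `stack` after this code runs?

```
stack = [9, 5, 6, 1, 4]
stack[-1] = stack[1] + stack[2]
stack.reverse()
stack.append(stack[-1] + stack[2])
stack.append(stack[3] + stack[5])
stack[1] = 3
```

[11, 3, 6, 5, 9, 15, 20]

stack[-1] = stack[1]+stack[2] = 5+6 = 11 → [9, 5, 6, 1, 11]
reverse → [11, 1, 6, 5, 9]
append stack[-1]+stack[2] = 9+6 = 15 → [11, 1, 6, 5, 9, 15]
append stack[3]+stack[5] = 5+15 = 20 → [11, 1, 6, 5, 9, 15, 20]
stack[1] = 3 → [11, 3, 6, 5, 9, 15, 20]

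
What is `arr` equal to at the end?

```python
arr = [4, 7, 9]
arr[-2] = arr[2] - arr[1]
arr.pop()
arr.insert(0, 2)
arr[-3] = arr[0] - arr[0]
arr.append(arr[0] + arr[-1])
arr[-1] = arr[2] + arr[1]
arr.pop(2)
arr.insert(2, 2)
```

arr[-2] = arr[2]-arr[1] = 9-7 = 2 → [4, 2, 9]
pop() removes 9 → [4, 2]
insert 2 at 0 → [2, 4, 2]
arr[-3] = arr[0]-arr[0] = 2-2 = 0 → [0, 4, 2]
append arr[0]+arr[-1] = 0+2 = 2 → [0, 4, 2, 2]
arr[-1] = arr[2]+arr[1] = 2+4 = 6 → [0, 4, 2, 6]
pop(2) removes 2 → [0, 4, 6]
insert 2 at 2 → [0, 4, 2, 6]

[0, 4, 2, 6]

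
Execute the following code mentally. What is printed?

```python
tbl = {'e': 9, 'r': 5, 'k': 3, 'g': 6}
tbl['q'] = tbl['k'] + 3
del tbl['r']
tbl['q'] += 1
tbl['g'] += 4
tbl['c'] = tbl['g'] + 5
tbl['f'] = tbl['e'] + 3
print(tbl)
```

{'e': 9, 'k': 3, 'g': 10, 'q': 7, 'c': 15, 'f': 12}

tbl['q'] = tbl['k']+3 = 6 → {'e': 9, 'r': 5, 'k': 3, 'g': 6, 'q': 6}
del 'r' → {'e': 9, 'k': 3, 'g': 6, 'q': 6}
tbl['q'] = 6+1 = 7 → {'e': 9, 'k': 3, 'g': 6, 'q': 7}
tbl['g'] = 6+4 = 10 → {'e': 9, 'k': 3, 'g': 10, 'q': 7}
tbl['c'] = tbl['g']+5 = 15 → {'e': 9, 'k': 3, 'g': 10, 'q': 7, 'c': 15}
tbl['f'] = tbl['e']+3 = 12 → {'e': 9, 'k': 3, 'g': 10, 'q': 7, 'c': 15, 'f': 12}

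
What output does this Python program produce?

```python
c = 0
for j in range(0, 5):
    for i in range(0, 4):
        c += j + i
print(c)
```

j=0,i=0: c = 0+0 = 0
j=0,i=1: c = 0+1 = 1
j=0,i=2: c = 1+2 = 3
j=0,i=3: c = 3+3 = 6
j=1,i=0: c = 6+1 = 7
j=1,i=1: c = 7+2 = 9
j=1,i=2: c = 9+3 = 12
j=1,i=3: c = 12+4 = 16
j=2,i=0: c = 16+2 = 18
j=2,i=1: c = 18+3 = 21
j=2,i=2: c = 21+4 = 25
j=2,i=3: c = 25+5 = 30
j=3,i=0: c = 30+3 = 33
j=3,i=1: c = 33+4 = 37
j=3,i=2: c = 37+5 = 42
j=3,i=3: c = 42+6 = 48
j=4,i=0: c = 48+4 = 52
j=4,i=1: c = 52+5 = 57
j=4,i=2: c = 57+6 = 63
j=4,i=3: c = 63+7 = 70

70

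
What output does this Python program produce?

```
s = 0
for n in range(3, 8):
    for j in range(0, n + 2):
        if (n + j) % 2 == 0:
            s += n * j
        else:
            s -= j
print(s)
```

202

n=3,j=0: odd sum, s = 0-0 = 0
n=3,j=1: even sum, s = 0+3 = 3
n=3,j=2: odd sum, s = 3-2 = 1
n=3,j=3: even sum, s = 1+9 = 10
n=3,j=4: odd sum, s = 10-4 = 6
n=4,j=0: even sum, s = 6+0 = 6
n=4,j=1: odd sum, s = 6-1 = 5
n=4,j=2: even sum, s = 5+8 = 13
n=4,j=3: odd sum, s = 13-3 = 10
n=4,j=4: even sum, s = 10+16 = 26
n=4,j=5: odd sum, s = 26-5 = 21
n=5,j=0: odd sum, s = 21-0 = 21
n=5,j=1: even sum, s = 21+5 = 26
n=5,j=2: odd sum, s = 26-2 = 24
n=5,j=3: even sum, s = 24+15 = 39
n=5,j=4: odd sum, s = 39-4 = 35
n=5,j=5: even sum, s = 35+25 = 60
n=5,j=6: odd sum, s = 60-6 = 54
n=6,j=0: even sum, s = 54+0 = 54
n=6,j=1: odd sum, s = 54-1 = 53
n=6,j=2: even sum, s = 53+12 = 65
n=6,j=3: odd sum, s = 65-3 = 62
n=6,j=4: even sum, s = 62+24 = 86
n=6,j=5: odd sum, s = 86-5 = 81
n=6,j=6: even sum, s = 81+36 = 117
n=6,j=7: odd sum, s = 117-7 = 110
n=7,j=0: odd sum, s = 110-0 = 110
n=7,j=1: even sum, s = 110+7 = 117
n=7,j=2: odd sum, s = 117-2 = 115
n=7,j=3: even sum, s = 115+21 = 136
n=7,j=4: odd sum, s = 136-4 = 132
n=7,j=5: even sum, s = 132+35 = 167
n=7,j=6: odd sum, s = 167-6 = 161
n=7,j=7: even sum, s = 161+49 = 210
n=7,j=8: odd sum, s = 210-8 = 202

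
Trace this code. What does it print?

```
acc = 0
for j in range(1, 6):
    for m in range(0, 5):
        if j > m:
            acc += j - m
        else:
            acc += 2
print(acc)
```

55

j=1,m=0: 1>0, acc = 0+1 = 1
j=1,m=1: not 1>1, acc = 1+2 = 3
j=1,m=2: not 1>2, acc = 3+2 = 5
j=1,m=3: not 1>3, acc = 5+2 = 7
j=1,m=4: not 1>4, acc = 7+2 = 9
j=2,m=0: 2>0, acc = 9+2 = 11
j=2,m=1: 2>1, acc = 11+1 = 12
j=2,m=2: not 2>2, acc = 12+2 = 14
j=2,m=3: not 2>3, acc = 14+2 = 16
j=2,m=4: not 2>4, acc = 16+2 = 18
j=3,m=0: 3>0, acc = 18+3 = 21
j=3,m=1: 3>1, acc = 21+2 = 23
j=3,m=2: 3>2, acc = 23+1 = 24
j=3,m=3: not 3>3, acc = 24+2 = 26
j=3,m=4: not 3>4, acc = 26+2 = 28
j=4,m=0: 4>0, acc = 28+4 = 32
j=4,m=1: 4>1, acc = 32+3 = 35
j=4,m=2: 4>2, acc = 35+2 = 37
j=4,m=3: 4>3, acc = 37+1 = 38
j=4,m=4: not 4>4, acc = 38+2 = 40
j=5,m=0: 5>0, acc = 40+5 = 45
j=5,m=1: 5>1, acc = 45+4 = 49
j=5,m=2: 5>2, acc = 49+3 = 52
j=5,m=3: 5>3, acc = 52+2 = 54
j=5,m=4: 5>4, acc = 54+1 = 55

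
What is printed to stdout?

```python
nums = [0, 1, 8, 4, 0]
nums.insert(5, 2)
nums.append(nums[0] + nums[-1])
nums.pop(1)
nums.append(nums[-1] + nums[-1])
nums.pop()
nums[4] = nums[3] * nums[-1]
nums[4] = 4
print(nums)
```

[0, 8, 4, 0, 4, 2]

insert 2 at 5 → [0, 1, 8, 4, 0, 2]
append nums[0]+nums[-1] = 0+2 = 2 → [0, 1, 8, 4, 0, 2, 2]
pop(1) removes 1 → [0, 8, 4, 0, 2, 2]
append nums[-1]+nums[-1] = 2+2 = 4 → [0, 8, 4, 0, 2, 2, 4]
pop() removes 4 → [0, 8, 4, 0, 2, 2]
nums[4] = nums[3]*nums[-1] = 0*2 = 0 → [0, 8, 4, 0, 0, 2]
nums[4] = 4 → [0, 8, 4, 0, 4, 2]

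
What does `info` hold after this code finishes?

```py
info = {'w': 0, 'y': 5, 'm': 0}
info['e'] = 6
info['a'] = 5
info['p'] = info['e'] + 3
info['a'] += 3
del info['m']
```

info['e'] = 6 → {'w': 0, 'y': 5, 'm': 0, 'e': 6}
info['a'] = 5 → {'w': 0, 'y': 5, 'm': 0, 'e': 6, 'a': 5}
info['p'] = info['e']+3 = 9 → {'w': 0, 'y': 5, 'm': 0, 'e': 6, 'a': 5, 'p': 9}
info['a'] = 5+3 = 8 → {'w': 0, 'y': 5, 'm': 0, 'e': 6, 'a': 8, 'p': 9}
del 'm' → {'w': 0, 'y': 5, 'e': 6, 'a': 8, 'p': 9}

{'w': 0, 'y': 5, 'e': 6, 'a': 8, 'p': 9}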